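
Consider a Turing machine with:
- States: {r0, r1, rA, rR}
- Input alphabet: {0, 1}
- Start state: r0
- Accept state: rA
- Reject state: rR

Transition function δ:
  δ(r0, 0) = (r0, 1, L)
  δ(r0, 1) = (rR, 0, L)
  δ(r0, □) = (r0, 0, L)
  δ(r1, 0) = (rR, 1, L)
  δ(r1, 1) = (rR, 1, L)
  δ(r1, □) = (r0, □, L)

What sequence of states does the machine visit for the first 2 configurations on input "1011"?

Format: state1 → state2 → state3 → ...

Execution trace:
Initial: [r0]1011
Step 1: δ(r0, 1) = (rR, 0, L) → [rR]□0011

The machine reaches the reject state rR and halts.

State sequence: r0 → rR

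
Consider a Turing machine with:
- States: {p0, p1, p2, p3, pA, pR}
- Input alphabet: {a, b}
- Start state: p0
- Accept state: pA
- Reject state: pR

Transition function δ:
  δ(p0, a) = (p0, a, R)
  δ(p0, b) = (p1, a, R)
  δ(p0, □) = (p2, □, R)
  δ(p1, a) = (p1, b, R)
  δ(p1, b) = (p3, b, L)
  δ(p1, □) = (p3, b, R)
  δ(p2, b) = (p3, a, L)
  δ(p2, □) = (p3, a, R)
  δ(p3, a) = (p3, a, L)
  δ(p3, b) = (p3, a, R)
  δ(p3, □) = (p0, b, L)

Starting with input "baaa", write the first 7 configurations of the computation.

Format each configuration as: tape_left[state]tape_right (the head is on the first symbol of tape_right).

Transitions applied:
Step 1: δ(p0, b) = (p1, a, R)
Step 2: δ(p1, a) = (p1, b, R)
Step 3: δ(p1, a) = (p1, b, R)
Step 4: δ(p1, a) = (p1, b, R)
Step 5: δ(p1, □) = (p3, b, R)
Step 6: δ(p3, □) = (p0, b, L)

The first 7 configurations are:
[p0]baaa ⊢ a[p1]aaa ⊢ ab[p1]aa ⊢ abb[p1]a ⊢ abbb[p1]□ ⊢ abbbb[p3]□ ⊢ abbb[p0]bb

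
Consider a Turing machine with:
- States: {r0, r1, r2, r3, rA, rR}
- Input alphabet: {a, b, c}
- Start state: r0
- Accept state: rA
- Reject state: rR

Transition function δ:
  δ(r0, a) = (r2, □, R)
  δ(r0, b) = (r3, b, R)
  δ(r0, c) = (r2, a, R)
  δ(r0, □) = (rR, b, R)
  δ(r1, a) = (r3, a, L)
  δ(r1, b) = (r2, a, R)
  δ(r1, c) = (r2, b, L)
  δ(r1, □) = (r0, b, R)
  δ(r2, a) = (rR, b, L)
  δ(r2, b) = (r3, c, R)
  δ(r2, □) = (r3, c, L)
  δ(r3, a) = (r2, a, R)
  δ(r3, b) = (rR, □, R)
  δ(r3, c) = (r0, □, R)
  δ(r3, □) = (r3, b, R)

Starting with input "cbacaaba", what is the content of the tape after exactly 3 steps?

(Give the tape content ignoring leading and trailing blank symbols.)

Execution trace:
Initial: [r0]cbacaaba
Step 1: δ(r0, c) = (r2, a, R) → a[r2]bacaaba
Step 2: δ(r2, b) = (r3, c, R) → ac[r3]acaaba
Step 3: δ(r3, a) = (r2, a, R) → aca[r2]caaba

No transition is defined for δ(r2, c). By convention the machine halts and rejects.

After 3 steps, the tape (ignoring leading/trailing blanks) is: acacaaba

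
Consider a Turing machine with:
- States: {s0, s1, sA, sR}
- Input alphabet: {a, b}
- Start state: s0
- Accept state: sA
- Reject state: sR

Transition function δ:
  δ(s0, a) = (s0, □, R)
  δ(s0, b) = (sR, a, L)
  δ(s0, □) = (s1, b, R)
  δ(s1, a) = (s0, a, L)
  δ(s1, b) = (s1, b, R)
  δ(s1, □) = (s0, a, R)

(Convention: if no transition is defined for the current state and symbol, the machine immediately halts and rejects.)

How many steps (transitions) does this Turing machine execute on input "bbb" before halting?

Execution trace:
Initial: [s0]bbb
Step 1: δ(s0, b) = (sR, a, L) → [sR]□abb

The machine reaches the reject state sR and halts.

The machine executed 1 step before halting.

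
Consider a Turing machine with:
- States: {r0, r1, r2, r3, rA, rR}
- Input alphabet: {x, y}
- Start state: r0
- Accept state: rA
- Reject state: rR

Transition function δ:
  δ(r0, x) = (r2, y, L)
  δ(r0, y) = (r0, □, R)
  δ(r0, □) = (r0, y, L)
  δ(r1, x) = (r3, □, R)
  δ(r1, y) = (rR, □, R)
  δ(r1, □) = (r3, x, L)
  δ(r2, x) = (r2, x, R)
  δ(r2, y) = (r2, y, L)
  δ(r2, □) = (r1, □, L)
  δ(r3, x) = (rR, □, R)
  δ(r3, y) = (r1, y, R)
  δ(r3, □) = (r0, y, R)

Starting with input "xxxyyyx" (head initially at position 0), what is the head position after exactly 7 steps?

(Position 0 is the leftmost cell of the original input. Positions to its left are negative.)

Execution trace (head position shown):
Step 0: [r0]xxxyyyx  (head at position 0)
Step 1: move left → [r2]□yxxyyyx  (head at position -1)
Step 2: move left → [r1]□□yxxyyyx  (head at position -2)
Step 3: move left → [r3]□x□yxxyyyx  (head at position -3)
Step 4: move right → y[r0]x□yxxyyyx  (head at position -2)
Step 5: move left → [r2]yy□yxxyyyx  (head at position -3)
Step 6: move left → [r2]□yy□yxxyyyx  (head at position -4)
Step 7: move left → [r1]□□yy□yxxyyyx  (head at position -5)

After 7 steps, the head is at position -5.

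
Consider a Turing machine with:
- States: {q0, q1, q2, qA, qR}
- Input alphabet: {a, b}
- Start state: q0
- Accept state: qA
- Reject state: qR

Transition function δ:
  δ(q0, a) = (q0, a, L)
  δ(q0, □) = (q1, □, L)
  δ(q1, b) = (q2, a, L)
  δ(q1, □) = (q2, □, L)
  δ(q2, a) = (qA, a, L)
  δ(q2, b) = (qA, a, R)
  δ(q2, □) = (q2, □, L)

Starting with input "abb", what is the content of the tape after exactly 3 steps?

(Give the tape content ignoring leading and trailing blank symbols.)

Execution trace:
Initial: [q0]abb
Step 1: δ(q0, a) = (q0, a, L) → [q0]□abb
Step 2: δ(q0, □) = (q1, □, L) → [q1]□□abb
Step 3: δ(q1, □) = (q2, □, L) → [q2]□□□abb

After 3 steps, the tape (ignoring leading/trailing blanks) is: abb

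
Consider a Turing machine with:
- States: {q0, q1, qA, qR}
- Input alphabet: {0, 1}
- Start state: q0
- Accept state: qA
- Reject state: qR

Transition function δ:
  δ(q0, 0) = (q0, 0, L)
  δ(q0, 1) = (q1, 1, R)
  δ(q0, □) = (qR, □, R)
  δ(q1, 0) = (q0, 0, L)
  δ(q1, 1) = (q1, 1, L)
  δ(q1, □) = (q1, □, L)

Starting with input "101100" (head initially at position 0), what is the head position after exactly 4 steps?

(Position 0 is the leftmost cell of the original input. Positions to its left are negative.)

Execution trace (head position shown):
Step 0: [q0]101100  (head at position 0)
Step 1: move right → 1[q1]01100  (head at position 1)
Step 2: move left → [q0]101100  (head at position 0)
Step 3: move right → 1[q1]01100  (head at position 1)
Step 4: move left → [q0]101100  (head at position 0)

After 4 steps, the head is at position 0.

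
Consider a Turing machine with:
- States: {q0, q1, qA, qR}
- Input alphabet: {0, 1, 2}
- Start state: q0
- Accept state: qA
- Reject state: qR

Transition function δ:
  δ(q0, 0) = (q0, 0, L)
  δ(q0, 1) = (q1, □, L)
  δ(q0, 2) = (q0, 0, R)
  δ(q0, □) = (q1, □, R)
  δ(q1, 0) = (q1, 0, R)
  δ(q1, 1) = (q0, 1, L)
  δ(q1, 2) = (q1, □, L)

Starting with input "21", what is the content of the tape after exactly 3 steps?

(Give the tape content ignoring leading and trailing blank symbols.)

Execution trace:
Initial: [q0]21
Step 1: δ(q0, 2) = (q0, 0, R) → 0[q0]1
Step 2: δ(q0, 1) = (q1, □, L) → [q1]0□
Step 3: δ(q1, 0) = (q1, 0, R) → 0[q1]□

No transition is defined for δ(q1, □). By convention the machine halts and rejects.

After 3 steps, the tape (ignoring leading/trailing blanks) is: 0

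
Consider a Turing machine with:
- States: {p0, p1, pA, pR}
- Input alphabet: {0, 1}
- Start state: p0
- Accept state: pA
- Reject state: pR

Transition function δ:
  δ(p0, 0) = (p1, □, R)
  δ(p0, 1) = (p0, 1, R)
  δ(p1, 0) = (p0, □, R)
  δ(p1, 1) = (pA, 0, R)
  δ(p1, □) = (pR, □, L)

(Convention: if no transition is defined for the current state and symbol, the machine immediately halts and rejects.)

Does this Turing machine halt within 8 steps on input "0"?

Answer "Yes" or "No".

Execution trace:
Initial: [p0]0
Step 1: δ(p0, 0) = (p1, □, R) → □[p1]□
Step 2: δ(p1, □) = (pR, □, L) → [pR]□□

The machine reaches the reject state pR and halts.
The machine halted after 2 steps (within the 8-step bound).

Answer: Yes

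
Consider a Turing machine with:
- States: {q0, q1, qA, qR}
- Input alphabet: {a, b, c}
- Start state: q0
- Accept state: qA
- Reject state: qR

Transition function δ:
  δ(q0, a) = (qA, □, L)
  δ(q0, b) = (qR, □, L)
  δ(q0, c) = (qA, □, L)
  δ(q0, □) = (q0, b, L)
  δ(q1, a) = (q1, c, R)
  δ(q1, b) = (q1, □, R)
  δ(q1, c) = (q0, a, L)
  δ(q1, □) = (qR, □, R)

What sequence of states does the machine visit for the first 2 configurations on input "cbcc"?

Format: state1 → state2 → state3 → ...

Execution trace:
Initial: [q0]cbcc
Step 1: δ(q0, c) = (qA, □, L) → [qA]□□bcc

The machine reaches the accept state qA and halts.

State sequence: q0 → qA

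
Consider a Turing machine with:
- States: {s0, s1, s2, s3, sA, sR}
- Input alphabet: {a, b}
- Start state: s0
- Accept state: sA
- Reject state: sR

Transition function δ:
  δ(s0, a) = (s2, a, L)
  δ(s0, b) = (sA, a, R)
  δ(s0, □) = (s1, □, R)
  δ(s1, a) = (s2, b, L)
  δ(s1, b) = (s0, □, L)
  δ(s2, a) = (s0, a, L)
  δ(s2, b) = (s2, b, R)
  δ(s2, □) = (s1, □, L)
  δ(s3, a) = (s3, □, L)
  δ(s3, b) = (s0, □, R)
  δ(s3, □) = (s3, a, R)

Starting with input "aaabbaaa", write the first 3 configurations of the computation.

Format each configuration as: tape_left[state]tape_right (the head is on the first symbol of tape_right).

Transitions applied:
Step 1: δ(s0, a) = (s2, a, L)
Step 2: δ(s2, □) = (s1, □, L)

The first 3 configurations are:
[s0]aaabbaaa ⊢ [s2]□aaabbaaa ⊢ [s1]□□aaabbaaa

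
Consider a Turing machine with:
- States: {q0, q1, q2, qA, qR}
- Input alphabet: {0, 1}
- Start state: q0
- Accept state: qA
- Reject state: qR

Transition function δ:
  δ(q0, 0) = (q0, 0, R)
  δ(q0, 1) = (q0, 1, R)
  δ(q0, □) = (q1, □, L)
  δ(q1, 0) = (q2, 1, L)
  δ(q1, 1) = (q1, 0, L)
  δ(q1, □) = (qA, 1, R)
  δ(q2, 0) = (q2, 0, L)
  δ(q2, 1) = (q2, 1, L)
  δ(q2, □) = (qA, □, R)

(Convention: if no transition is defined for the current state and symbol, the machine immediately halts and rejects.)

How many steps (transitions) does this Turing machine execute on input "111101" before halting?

Execution trace:
Initial: [q0]111101
Step 1: δ(q0, 1) = (q0, 1, R) → 1[q0]11101
Step 2: δ(q0, 1) = (q0, 1, R) → 11[q0]1101
Step 3: δ(q0, 1) = (q0, 1, R) → 111[q0]101
Step 4: δ(q0, 1) = (q0, 1, R) → 1111[q0]01
Step 5: δ(q0, 0) = (q0, 0, R) → 11110[q0]1
Step 6: δ(q0, 1) = (q0, 1, R) → 111101[q0]□
Step 7: δ(q0, □) = (q1, □, L) → 11110[q1]1□
Step 8: δ(q1, 1) = (q1, 0, L) → 1111[q1]00□
Step 9: δ(q1, 0) = (q2, 1, L) → 111[q2]110□
Step 10: δ(q2, 1) = (q2, 1, L) → 11[q2]1110□
Step 11: δ(q2, 1) = (q2, 1, L) → 1[q2]11110□
Step 12: δ(q2, 1) = (q2, 1, L) → [q2]111110□
Step 13: δ(q2, 1) = (q2, 1, L) → [q2]□111110□
Step 14: δ(q2, □) = (qA, □, R) → □[qA]111110□

The machine reaches the accept state qA and halts.

The machine executed 14 steps before halting.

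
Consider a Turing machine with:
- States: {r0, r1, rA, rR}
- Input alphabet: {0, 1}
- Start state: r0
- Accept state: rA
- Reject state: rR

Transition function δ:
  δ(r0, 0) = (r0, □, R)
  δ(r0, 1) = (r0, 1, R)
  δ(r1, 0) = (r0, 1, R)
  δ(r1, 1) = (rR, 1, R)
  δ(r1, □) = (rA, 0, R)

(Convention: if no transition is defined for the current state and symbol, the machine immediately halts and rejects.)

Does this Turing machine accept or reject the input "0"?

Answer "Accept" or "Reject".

Execution trace:
Initial: [r0]0
Step 1: δ(r0, 0) = (r0, □, R) → □[r0]□

No transition is defined for δ(r0, □). By convention the machine halts and rejects.

Answer: Reject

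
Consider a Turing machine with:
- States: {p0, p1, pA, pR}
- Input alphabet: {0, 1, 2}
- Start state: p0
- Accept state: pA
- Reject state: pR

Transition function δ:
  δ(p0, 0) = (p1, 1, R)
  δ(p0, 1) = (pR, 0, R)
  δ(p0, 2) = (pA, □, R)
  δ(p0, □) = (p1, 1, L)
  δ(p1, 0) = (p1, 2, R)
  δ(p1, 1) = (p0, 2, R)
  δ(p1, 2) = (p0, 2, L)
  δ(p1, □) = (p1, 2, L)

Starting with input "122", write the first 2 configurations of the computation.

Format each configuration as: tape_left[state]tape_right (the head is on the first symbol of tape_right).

Transitions applied:
Step 1: δ(p0, 1) = (pR, 0, R)

The first 2 configurations are:
[p0]122 ⊢ 0[pR]22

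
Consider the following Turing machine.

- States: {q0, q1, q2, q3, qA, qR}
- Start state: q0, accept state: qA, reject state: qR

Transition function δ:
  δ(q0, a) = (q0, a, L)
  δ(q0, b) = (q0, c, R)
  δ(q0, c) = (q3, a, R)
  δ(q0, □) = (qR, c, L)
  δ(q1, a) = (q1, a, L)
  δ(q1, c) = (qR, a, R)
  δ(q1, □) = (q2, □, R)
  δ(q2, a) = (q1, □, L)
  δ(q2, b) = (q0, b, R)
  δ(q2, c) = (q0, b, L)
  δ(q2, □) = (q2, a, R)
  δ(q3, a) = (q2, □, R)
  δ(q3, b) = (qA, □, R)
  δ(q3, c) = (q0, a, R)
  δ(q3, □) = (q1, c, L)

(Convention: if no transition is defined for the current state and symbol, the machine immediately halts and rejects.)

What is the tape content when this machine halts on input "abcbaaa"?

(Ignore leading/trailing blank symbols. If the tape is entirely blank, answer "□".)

Execution trace:
Initial: [q0]abcbaaa
Step 1: δ(q0, a) = (q0, a, L) → [q0]□abcbaaa
Step 2: δ(q0, □) = (qR, c, L) → [qR]□cabcbaaa

The machine reaches the reject state qR and halts.

Final tape (ignoring leading/trailing blanks): cabcbaaa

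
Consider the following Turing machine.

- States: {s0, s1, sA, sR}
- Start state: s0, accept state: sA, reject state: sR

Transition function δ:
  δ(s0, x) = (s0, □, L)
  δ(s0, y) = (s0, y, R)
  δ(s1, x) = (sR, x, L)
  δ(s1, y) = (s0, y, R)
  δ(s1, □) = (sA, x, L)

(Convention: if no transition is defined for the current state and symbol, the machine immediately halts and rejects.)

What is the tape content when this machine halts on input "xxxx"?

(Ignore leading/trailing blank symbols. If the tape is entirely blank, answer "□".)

Execution trace:
Initial: [s0]xxxx
Step 1: δ(s0, x) = (s0, □, L) → [s0]□□xxx

No transition is defined for δ(s0, □). By convention the machine halts and rejects.

Final tape (ignoring leading/trailing blanks): xxx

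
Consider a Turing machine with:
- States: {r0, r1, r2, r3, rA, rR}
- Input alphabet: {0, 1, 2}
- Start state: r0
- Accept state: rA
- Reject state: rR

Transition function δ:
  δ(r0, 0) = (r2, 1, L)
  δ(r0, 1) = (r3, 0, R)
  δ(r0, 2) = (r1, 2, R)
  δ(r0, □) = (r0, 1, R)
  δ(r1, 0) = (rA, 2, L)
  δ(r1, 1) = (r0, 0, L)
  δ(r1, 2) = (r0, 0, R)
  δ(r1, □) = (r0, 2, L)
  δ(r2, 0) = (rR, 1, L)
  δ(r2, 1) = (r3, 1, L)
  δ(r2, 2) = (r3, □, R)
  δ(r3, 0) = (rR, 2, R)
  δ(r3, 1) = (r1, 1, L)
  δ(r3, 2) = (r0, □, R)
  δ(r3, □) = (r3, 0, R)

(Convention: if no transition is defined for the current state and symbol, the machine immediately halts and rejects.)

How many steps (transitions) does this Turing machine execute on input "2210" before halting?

Execution trace:
Initial: [r0]2210
Step 1: δ(r0, 2) = (r1, 2, R) → 2[r1]210
Step 2: δ(r1, 2) = (r0, 0, R) → 20[r0]10
Step 3: δ(r0, 1) = (r3, 0, R) → 200[r3]0
Step 4: δ(r3, 0) = (rR, 2, R) → 2002[rR]□

The machine reaches the reject state rR and halts.

The machine executed 4 steps before halting.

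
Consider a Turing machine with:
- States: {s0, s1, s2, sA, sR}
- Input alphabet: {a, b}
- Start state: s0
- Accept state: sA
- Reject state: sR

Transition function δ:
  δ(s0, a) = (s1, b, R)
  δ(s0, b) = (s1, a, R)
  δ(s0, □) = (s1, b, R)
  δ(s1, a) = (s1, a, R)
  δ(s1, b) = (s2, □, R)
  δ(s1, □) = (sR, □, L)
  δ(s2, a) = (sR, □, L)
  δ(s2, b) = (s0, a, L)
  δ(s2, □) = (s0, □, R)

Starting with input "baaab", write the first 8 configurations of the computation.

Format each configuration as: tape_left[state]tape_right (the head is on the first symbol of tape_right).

Transitions applied:
Step 1: δ(s0, b) = (s1, a, R)
Step 2: δ(s1, a) = (s1, a, R)
Step 3: δ(s1, a) = (s1, a, R)
Step 4: δ(s1, a) = (s1, a, R)
Step 5: δ(s1, b) = (s2, □, R)
Step 6: δ(s2, □) = (s0, □, R)
Step 7: δ(s0, □) = (s1, b, R)

The first 8 configurations are:
[s0]baaab ⊢ a[s1]aaab ⊢ aa[s1]aab ⊢ aaa[s1]ab ⊢ aaaa[s1]b ⊢ aaaa□[s2]□ ⊢ aaaa□□[s0]□ ⊢ aaaa□□b[s1]□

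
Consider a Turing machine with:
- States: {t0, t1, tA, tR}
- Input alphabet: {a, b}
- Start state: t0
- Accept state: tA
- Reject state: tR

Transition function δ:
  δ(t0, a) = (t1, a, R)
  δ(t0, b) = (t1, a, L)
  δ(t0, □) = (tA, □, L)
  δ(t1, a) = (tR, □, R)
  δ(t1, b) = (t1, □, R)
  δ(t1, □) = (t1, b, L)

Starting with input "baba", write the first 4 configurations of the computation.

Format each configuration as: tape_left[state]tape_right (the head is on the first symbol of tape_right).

Transitions applied:
Step 1: δ(t0, b) = (t1, a, L)
Step 2: δ(t1, □) = (t1, b, L)
Step 3: δ(t1, □) = (t1, b, L)

The first 4 configurations are:
[t0]baba ⊢ [t1]□aaba ⊢ [t1]□baaba ⊢ [t1]□bbaaba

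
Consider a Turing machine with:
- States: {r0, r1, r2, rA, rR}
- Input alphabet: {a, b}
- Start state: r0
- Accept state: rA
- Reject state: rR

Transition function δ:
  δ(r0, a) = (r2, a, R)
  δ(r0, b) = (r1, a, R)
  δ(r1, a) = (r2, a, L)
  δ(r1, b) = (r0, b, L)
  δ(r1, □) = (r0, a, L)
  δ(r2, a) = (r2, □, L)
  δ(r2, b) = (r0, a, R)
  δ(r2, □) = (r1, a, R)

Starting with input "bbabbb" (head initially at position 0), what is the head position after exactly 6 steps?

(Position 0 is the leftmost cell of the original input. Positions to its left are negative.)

Execution trace (head position shown):
Step 0: [r0]bbabbb  (head at position 0)
Step 1: move right → a[r1]babbb  (head at position 1)
Step 2: move left → [r0]ababbb  (head at position 0)
Step 3: move right → a[r2]babbb  (head at position 1)
Step 4: move right → aa[r0]abbb  (head at position 2)
Step 5: move right → aaa[r2]bbb  (head at position 3)
Step 6: move right → aaaa[r0]bb  (head at position 4)

After 6 steps, the head is at position 4.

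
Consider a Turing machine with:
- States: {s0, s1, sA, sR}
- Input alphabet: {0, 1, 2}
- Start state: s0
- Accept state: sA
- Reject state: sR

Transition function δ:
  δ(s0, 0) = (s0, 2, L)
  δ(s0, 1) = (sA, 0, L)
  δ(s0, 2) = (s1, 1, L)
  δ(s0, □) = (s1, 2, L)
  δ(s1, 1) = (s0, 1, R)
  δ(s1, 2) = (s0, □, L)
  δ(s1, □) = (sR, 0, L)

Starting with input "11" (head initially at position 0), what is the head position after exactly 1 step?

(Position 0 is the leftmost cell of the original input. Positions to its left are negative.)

Execution trace (head position shown):
Step 0: [s0]11  (head at position 0)
Step 1: move left → [sA]□01  (head at position -1)

After 1 step, the head is at position -1.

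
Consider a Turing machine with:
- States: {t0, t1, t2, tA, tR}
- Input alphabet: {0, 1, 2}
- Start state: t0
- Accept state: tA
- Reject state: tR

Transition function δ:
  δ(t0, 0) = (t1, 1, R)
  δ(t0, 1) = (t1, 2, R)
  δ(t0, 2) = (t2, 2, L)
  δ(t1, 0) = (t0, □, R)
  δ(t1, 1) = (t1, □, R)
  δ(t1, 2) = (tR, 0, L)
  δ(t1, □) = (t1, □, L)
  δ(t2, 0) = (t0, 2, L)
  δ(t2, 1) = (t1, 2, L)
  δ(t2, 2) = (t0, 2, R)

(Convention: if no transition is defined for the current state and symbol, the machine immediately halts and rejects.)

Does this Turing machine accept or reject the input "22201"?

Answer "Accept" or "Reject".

Execution trace:
Initial: [t0]22201
Step 1: δ(t0, 2) = (t2, 2, L) → [t2]□22201

No transition is defined for δ(t2, □). By convention the machine halts and rejects.

Answer: Reject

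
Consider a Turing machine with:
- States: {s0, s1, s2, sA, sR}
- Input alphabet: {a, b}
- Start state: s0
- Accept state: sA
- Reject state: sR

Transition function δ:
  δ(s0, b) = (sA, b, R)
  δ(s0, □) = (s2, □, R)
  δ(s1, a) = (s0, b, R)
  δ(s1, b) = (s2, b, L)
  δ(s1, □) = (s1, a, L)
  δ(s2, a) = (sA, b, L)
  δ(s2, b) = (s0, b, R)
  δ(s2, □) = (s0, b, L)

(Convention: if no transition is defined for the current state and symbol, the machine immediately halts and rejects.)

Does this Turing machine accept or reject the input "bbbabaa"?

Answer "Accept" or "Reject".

Execution trace:
Initial: [s0]bbbabaa
Step 1: δ(s0, b) = (sA, b, R) → b[sA]bbabaa

The machine reaches the accept state sA and halts.

Answer: Accept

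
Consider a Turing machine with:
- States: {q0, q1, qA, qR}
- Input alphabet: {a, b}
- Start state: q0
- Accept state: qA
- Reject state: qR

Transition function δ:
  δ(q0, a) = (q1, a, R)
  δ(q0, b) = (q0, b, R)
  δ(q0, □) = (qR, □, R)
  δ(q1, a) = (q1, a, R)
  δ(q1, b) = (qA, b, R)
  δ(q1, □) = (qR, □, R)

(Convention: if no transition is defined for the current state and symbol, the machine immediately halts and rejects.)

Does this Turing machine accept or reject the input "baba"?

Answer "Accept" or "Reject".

Execution trace:
Initial: [q0]baba
Step 1: δ(q0, b) = (q0, b, R) → b[q0]aba
Step 2: δ(q0, a) = (q1, a, R) → ba[q1]ba
Step 3: δ(q1, b) = (qA, b, R) → bab[qA]a

The machine reaches the accept state qA and halts.

Answer: Accept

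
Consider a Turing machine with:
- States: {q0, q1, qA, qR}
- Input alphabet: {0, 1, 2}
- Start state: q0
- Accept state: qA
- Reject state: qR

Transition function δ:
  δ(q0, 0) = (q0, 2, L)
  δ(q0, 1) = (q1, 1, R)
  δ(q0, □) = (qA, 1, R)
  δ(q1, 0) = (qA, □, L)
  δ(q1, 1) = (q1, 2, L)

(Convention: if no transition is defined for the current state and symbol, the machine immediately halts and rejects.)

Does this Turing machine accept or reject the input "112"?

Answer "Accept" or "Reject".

Execution trace:
Initial: [q0]112
Step 1: δ(q0, 1) = (q1, 1, R) → 1[q1]12
Step 2: δ(q1, 1) = (q1, 2, L) → [q1]122
Step 3: δ(q1, 1) = (q1, 2, L) → [q1]□222

No transition is defined for δ(q1, □). By convention the machine halts and rejects.

Answer: Reject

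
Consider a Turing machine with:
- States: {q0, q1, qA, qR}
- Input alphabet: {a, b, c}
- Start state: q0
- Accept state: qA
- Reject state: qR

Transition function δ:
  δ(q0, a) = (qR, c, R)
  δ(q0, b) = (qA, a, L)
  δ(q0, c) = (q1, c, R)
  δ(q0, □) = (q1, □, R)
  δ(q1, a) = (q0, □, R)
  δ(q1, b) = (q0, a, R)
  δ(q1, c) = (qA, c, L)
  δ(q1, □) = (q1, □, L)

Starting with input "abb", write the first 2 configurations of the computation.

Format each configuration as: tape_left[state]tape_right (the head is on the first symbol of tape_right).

Transitions applied:
Step 1: δ(q0, a) = (qR, c, R)

The first 2 configurations are:
[q0]abb ⊢ c[qR]bb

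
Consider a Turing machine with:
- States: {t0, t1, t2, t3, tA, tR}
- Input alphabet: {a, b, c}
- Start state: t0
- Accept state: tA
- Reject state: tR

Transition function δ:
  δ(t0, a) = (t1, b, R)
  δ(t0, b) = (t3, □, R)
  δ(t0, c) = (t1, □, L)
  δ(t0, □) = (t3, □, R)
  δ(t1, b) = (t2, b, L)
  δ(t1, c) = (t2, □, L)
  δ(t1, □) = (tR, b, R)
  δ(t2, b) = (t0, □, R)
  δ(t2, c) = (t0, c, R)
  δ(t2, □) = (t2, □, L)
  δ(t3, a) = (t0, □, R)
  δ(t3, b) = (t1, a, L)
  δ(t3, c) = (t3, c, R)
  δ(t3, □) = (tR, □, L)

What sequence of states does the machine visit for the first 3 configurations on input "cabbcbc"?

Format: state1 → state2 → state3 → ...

Execution trace:
Initial: [t0]cabbcbc
Step 1: δ(t0, c) = (t1, □, L) → [t1]□□abbcbc
Step 2: δ(t1, □) = (tR, b, R) → b[tR]□abbcbc

The machine reaches the reject state tR and halts.

State sequence: t0 → t1 → tR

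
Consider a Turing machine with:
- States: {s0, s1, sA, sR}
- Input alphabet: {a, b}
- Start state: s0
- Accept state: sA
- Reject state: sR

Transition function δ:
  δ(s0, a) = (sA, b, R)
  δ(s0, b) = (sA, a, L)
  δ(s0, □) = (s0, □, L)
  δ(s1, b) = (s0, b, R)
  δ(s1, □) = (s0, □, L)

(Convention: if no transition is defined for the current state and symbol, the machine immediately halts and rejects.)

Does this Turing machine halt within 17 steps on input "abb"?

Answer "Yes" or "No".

Execution trace:
Initial: [s0]abb
Step 1: δ(s0, a) = (sA, b, R) → b[sA]bb

The machine reaches the accept state sA and halts.
The machine halted after 1 step (within the 17-step bound).

Answer: Yes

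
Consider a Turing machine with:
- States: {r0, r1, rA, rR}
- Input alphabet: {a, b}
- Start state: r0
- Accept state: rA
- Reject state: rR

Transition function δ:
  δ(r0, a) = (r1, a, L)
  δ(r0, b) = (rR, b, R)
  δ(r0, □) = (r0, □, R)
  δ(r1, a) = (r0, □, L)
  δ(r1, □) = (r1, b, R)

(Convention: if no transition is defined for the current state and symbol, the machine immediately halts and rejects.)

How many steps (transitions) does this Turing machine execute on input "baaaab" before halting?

Execution trace:
Initial: [r0]baaaab
Step 1: δ(r0, b) = (rR, b, R) → b[rR]aaaab

The machine reaches the reject state rR and halts.

The machine executed 1 step before halting.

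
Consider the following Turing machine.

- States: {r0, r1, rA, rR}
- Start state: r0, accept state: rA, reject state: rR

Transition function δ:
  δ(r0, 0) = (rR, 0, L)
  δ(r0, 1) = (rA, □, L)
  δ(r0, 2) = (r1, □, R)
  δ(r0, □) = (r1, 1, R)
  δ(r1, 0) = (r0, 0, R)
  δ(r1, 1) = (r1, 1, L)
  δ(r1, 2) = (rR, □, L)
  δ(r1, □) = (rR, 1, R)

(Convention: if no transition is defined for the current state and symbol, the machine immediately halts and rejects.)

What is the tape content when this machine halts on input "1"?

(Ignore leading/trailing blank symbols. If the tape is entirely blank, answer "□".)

Execution trace:
Initial: [r0]1
Step 1: δ(r0, 1) = (rA, □, L) → [rA]□□

The machine reaches the accept state rA and halts.

Final tape (ignoring leading/trailing blanks): □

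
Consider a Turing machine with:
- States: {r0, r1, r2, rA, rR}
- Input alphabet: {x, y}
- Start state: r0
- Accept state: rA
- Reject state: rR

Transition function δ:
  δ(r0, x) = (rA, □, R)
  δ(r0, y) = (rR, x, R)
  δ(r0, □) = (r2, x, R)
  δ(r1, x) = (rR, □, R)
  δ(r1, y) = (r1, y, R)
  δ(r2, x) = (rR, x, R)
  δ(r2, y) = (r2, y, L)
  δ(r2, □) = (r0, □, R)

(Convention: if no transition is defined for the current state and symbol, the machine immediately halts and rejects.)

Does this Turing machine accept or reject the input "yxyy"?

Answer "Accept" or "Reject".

Execution trace:
Initial: [r0]yxyy
Step 1: δ(r0, y) = (rR, x, R) → x[rR]xyy

The machine reaches the reject state rR and halts.

Answer: Reject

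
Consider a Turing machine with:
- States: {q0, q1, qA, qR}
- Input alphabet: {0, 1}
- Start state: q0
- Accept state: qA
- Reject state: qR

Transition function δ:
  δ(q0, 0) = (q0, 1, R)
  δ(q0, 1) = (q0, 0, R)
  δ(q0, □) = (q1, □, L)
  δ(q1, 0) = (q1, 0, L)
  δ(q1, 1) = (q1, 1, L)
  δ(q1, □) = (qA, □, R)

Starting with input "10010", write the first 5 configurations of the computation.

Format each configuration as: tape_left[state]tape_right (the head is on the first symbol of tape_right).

Transitions applied:
Step 1: δ(q0, 1) = (q0, 0, R)
Step 2: δ(q0, 0) = (q0, 1, R)
Step 3: δ(q0, 0) = (q0, 1, R)
Step 4: δ(q0, 1) = (q0, 0, R)

The first 5 configurations are:
[q0]10010 ⊢ 0[q0]0010 ⊢ 01[q0]010 ⊢ 011[q0]10 ⊢ 0110[q0]0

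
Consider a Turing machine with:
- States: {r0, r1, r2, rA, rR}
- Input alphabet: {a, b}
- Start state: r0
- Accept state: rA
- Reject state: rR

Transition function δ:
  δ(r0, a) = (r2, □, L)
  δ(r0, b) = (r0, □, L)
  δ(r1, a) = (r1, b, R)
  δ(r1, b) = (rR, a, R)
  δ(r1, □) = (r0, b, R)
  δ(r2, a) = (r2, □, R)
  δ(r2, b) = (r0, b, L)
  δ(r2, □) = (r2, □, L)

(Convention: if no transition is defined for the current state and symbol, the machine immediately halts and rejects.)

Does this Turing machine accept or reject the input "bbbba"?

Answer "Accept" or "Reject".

Execution trace:
Initial: [r0]bbbba
Step 1: δ(r0, b) = (r0, □, L) → [r0]□□bbba

No transition is defined for δ(r0, □). By convention the machine halts and rejects.

Answer: Reject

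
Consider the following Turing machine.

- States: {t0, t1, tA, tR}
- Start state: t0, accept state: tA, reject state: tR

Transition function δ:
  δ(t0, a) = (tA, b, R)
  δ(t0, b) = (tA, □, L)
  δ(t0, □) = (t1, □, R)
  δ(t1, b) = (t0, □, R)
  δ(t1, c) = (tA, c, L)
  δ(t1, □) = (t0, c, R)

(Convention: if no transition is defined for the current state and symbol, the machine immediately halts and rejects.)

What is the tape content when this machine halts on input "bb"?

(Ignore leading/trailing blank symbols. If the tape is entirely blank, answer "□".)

Execution trace:
Initial: [t0]bb
Step 1: δ(t0, b) = (tA, □, L) → [tA]□□b

The machine reaches the accept state tA and halts.

Final tape (ignoring leading/trailing blanks): b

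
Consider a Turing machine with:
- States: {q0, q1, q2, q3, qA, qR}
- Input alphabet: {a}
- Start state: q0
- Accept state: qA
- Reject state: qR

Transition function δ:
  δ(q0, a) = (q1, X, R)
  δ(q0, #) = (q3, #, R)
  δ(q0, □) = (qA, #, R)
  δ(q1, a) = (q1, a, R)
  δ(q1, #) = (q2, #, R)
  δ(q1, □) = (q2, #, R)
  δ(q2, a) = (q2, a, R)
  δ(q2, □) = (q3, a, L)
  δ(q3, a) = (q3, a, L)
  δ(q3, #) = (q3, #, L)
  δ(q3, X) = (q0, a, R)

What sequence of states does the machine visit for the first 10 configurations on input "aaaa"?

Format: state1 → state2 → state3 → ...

Execution trace:
Initial: [q0]aaaa
Step 1: δ(q0, a) = (q1, X, R) → X[q1]aaa
Step 2: δ(q1, a) = (q1, a, R) → Xa[q1]aa
Step 3: δ(q1, a) = (q1, a, R) → Xaa[q1]a
Step 4: δ(q1, a) = (q1, a, R) → Xaaa[q1]□
Step 5: δ(q1, □) = (q2, #, R) → Xaaa#[q2]□
Step 6: δ(q2, □) = (q3, a, L) → Xaaa[q3]#a
Step 7: δ(q3, #) = (q3, #, L) → Xaa[q3]a#a
Step 8: δ(q3, a) = (q3, a, L) → Xa[q3]aa#a
Step 9: δ(q3, a) = (q3, a, L) → X[q3]aaa#a

State sequence: q0 → q1 → q1 → q1 → q1 → q2 → q3 → q3 → q3 → q3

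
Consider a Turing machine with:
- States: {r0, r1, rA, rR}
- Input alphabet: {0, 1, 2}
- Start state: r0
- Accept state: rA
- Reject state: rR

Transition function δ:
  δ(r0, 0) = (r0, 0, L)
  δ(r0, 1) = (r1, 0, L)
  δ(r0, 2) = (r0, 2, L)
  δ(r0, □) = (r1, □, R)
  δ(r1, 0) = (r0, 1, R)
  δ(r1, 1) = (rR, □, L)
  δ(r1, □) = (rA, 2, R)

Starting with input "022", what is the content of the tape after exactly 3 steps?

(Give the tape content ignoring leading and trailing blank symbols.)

Execution trace:
Initial: [r0]022
Step 1: δ(r0, 0) = (r0, 0, L) → [r0]□022
Step 2: δ(r0, □) = (r1, □, R) → □[r1]022
Step 3: δ(r1, 0) = (r0, 1, R) → □1[r0]22

After 3 steps, the tape (ignoring leading/trailing blanks) is: 122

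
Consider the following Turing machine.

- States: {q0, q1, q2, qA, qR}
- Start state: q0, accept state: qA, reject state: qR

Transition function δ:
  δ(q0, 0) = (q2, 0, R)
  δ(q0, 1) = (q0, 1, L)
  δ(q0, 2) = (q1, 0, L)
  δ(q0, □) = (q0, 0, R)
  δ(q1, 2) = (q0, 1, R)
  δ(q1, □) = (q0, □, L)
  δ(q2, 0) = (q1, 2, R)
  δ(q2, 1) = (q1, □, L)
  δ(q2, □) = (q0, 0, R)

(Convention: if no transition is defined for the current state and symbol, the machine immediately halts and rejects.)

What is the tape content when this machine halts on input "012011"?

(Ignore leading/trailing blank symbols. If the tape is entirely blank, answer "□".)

Execution trace:
Initial: [q0]012011
Step 1: δ(q0, 0) = (q2, 0, R) → 0[q2]12011
Step 2: δ(q2, 1) = (q1, □, L) → [q1]0□2011

No transition is defined for δ(q1, 0). By convention the machine halts and rejects.

Final tape (ignoring leading/trailing blanks): 0□2011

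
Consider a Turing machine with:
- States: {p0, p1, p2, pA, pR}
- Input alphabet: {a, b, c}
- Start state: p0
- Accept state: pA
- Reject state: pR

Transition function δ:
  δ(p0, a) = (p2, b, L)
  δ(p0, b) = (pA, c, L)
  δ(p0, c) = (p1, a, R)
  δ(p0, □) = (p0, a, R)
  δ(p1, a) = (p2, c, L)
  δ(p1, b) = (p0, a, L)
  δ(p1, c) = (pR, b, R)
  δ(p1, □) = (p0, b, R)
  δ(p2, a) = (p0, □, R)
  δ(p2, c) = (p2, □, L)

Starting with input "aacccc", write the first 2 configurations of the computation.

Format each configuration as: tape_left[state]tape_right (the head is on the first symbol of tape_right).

Transitions applied:
Step 1: δ(p0, a) = (p2, b, L)

The first 2 configurations are:
[p0]aacccc ⊢ [p2]□bacccc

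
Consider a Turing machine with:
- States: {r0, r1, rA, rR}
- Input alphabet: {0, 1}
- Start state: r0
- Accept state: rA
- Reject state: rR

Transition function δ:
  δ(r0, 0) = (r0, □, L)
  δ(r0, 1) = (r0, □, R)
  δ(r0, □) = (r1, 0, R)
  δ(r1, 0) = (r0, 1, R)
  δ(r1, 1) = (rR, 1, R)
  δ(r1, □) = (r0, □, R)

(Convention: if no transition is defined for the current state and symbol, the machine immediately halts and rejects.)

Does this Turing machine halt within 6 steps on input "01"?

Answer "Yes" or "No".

Execution trace:
Initial: [r0]01
Step 1: δ(r0, 0) = (r0, □, L) → [r0]□□1
Step 2: δ(r0, □) = (r1, 0, R) → 0[r1]□1
Step 3: δ(r1, □) = (r0, □, R) → 0□[r0]1
Step 4: δ(r0, 1) = (r0, □, R) → 0□□[r0]□
Step 5: δ(r0, □) = (r1, 0, R) → 0□□0[r1]□
Step 6: δ(r1, □) = (r0, □, R) → 0□□0□[r0]□

The machine has not reached a halting state after 6 steps.
The machine did not halt within the 6-step bound.

Answer: No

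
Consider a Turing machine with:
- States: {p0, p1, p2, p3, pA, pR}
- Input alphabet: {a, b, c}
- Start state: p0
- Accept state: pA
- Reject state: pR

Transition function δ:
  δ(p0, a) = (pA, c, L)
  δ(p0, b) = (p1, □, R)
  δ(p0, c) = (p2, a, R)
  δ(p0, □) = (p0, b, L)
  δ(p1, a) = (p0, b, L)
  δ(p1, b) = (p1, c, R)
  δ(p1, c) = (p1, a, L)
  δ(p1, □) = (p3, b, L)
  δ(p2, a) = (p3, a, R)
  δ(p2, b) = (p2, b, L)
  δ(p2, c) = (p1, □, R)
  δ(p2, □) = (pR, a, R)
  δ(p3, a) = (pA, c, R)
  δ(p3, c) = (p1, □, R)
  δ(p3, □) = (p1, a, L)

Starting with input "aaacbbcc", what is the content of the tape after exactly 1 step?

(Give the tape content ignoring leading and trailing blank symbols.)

Execution trace:
Initial: [p0]aaacbbcc
Step 1: δ(p0, a) = (pA, c, L) → [pA]□caacbbcc

The machine reaches the accept state pA and halts.

After 1 step, the tape (ignoring leading/trailing blanks) is: caacbbcc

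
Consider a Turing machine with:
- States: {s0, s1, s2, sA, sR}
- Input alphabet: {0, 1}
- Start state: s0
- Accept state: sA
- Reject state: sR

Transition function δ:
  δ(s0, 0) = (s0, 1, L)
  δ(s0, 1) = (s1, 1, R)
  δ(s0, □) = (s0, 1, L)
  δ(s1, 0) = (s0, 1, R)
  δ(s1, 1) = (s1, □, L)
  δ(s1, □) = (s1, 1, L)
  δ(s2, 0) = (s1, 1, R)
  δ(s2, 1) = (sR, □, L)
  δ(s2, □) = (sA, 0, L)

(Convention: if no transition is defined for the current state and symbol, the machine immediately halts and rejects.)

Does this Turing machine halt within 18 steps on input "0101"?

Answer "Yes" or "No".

Execution trace:
Initial: [s0]0101
Step 1: δ(s0, 0) = (s0, 1, L) → [s0]□1101
Step 2: δ(s0, □) = (s0, 1, L) → [s0]□11101
Step 3: δ(s0, □) = (s0, 1, L) → [s0]□111101
Step 4: δ(s0, □) = (s0, 1, L) → [s0]□1111101
Step 5: δ(s0, □) = (s0, 1, L) → [s0]□11111101
Step 6: δ(s0, □) = (s0, 1, L) → [s0]□111111101
Step 7: δ(s0, □) = (s0, 1, L) → [s0]□1111111101
Step 8: δ(s0, □) = (s0, 1, L) → [s0]□11111111101
Step 9: δ(s0, □) = (s0, 1, L) → [s0]□111111111101
Step 10: δ(s0, □) = (s0, 1, L) → [s0]□1111111111101
Step 11: δ(s0, □) = (s0, 1, L) → [s0]□11111111111101
Step 12: δ(s0, □) = (s0, 1, L) → [s0]□111111111111101
Step 13: δ(s0, □) = (s0, 1, L) → [s0]□1111111111111101
Step 14: δ(s0, □) = (s0, 1, L) → [s0]□11111111111111101
Step 15: δ(s0, □) = (s0, 1, L) → [s0]□111111111111111101
Step 16: δ(s0, □) = (s0, 1, L) → [s0]□1111111111111111101
Step 17: δ(s0, □) = (s0, 1, L) → [s0]□11111111111111111101
Step 18: δ(s0, □) = (s0, 1, L) → [s0]□111111111111111111101

The machine has not reached a halting state after 18 steps.
The machine did not halt within the 18-step bound.

Answer: No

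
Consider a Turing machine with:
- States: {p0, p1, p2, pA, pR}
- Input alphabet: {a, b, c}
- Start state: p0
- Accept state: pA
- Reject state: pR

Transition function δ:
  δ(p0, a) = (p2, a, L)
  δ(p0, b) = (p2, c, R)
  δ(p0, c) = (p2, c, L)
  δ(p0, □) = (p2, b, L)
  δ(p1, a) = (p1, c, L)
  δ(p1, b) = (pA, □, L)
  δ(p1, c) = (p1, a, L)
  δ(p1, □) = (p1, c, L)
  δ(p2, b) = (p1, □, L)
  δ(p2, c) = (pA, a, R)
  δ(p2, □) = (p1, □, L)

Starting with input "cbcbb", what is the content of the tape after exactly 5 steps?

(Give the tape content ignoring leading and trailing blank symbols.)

Execution trace:
Initial: [p0]cbcbb
Step 1: δ(p0, c) = (p2, c, L) → [p2]□cbcbb
Step 2: δ(p2, □) = (p1, □, L) → [p1]□□cbcbb
Step 3: δ(p1, □) = (p1, c, L) → [p1]□c□cbcbb
Step 4: δ(p1, □) = (p1, c, L) → [p1]□cc□cbcbb
Step 5: δ(p1, □) = (p1, c, L) → [p1]□ccc□cbcbb

After 5 steps, the tape (ignoring leading/trailing blanks) is: ccc□cbcbb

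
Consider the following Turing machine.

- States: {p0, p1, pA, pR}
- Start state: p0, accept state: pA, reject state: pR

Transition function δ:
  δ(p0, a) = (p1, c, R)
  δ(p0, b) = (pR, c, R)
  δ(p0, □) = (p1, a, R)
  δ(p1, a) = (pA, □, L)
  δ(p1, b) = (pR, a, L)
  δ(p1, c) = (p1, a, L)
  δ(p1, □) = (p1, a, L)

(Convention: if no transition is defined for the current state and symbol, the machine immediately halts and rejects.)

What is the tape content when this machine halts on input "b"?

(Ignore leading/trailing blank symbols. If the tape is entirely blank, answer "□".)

Execution trace:
Initial: [p0]b
Step 1: δ(p0, b) = (pR, c, R) → c[pR]□

The machine reaches the reject state pR and halts.

Final tape (ignoring leading/trailing blanks): c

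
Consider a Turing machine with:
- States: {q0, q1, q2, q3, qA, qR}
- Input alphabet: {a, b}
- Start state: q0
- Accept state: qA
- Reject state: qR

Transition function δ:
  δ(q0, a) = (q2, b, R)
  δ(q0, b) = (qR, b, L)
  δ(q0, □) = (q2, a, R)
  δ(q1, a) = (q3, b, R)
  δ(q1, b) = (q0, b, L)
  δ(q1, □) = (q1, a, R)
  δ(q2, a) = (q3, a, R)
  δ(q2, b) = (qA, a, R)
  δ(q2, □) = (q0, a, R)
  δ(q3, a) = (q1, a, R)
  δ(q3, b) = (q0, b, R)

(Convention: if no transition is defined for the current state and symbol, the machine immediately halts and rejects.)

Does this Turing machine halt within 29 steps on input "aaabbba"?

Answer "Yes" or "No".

Execution trace:
Initial: [q0]aaabbba
Step 1: δ(q0, a) = (q2, b, R) → b[q2]aabbba
Step 2: δ(q2, a) = (q3, a, R) → ba[q3]abbba
Step 3: δ(q3, a) = (q1, a, R) → baa[q1]bbba
Step 4: δ(q1, b) = (q0, b, L) → ba[q0]abbba
Step 5: δ(q0, a) = (q2, b, R) → bab[q2]bbba
Step 6: δ(q2, b) = (qA, a, R) → baba[qA]bba

The machine reaches the accept state qA and halts.
The machine halted after 6 steps (within the 29-step bound).

Answer: Yes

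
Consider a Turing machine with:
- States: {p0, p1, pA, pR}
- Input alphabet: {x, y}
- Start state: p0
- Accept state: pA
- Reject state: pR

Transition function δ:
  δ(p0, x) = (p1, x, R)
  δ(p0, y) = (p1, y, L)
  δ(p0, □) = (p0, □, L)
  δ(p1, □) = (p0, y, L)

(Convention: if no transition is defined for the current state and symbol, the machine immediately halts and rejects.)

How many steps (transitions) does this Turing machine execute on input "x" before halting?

Execution trace:
Initial: [p0]x
Step 1: δ(p0, x) = (p1, x, R) → x[p1]□
Step 2: δ(p1, □) = (p0, y, L) → [p0]xy
Step 3: δ(p0, x) = (p1, x, R) → x[p1]y

No transition is defined for δ(p1, y). By convention the machine halts and rejects.

The machine executed 3 steps before halting.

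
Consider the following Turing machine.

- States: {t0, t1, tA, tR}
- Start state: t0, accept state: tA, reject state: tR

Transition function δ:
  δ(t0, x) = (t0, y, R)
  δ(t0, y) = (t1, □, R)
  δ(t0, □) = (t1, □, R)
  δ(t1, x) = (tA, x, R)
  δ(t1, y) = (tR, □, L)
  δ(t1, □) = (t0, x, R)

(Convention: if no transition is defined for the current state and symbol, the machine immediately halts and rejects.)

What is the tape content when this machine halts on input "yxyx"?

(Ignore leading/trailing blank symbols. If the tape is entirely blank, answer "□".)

Execution trace:
Initial: [t0]yxyx
Step 1: δ(t0, y) = (t1, □, R) → □[t1]xyx
Step 2: δ(t1, x) = (tA, x, R) → □x[tA]yx

The machine reaches the accept state tA and halts.

Final tape (ignoring leading/trailing blanks): xyx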